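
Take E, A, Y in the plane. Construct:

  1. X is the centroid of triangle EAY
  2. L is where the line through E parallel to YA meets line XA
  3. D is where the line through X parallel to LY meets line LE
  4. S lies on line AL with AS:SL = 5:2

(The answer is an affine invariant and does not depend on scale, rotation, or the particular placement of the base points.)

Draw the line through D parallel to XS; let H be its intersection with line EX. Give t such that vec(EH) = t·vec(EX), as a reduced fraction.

t = 1/3

Work in coordinates with E = (0, 0), A = (1, 0), Y = (0, 1).
1. X is the centroid of triangle EAY ⇒ X = (1/3, 1/3)
2. L is where the line through E parallel to YA meets line XA ⇒ L = (-1, 1)
3. D is where the line through X parallel to LY meets line LE ⇒ D = (-1/3, 1/3)
4. S lies on line AL with AS:SL = 5:2 ⇒ S = (-3/7, 5/7)
through D parallel to XS: direction (-16/21, 8/21); meets EX at H = (1/9, 1/9)
H = E + t·(X−E) with t = 1/3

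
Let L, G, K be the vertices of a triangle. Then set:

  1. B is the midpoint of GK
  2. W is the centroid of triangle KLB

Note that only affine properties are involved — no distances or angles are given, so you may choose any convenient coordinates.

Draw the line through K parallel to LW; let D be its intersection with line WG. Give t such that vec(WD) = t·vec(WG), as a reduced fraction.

t = -1/3

Set L = (0, 0), G = (1, 0), K = (0, 1); any affine frame gives the same invariant.
1. B is the midpoint of GK ⇒ B = (1/2, 1/2)
2. W is the centroid of triangle KLB ⇒ W = (1/6, 1/2)
through K parallel to LW: direction (1/6, 1/2); meets WG at D = (-1/9, 2/3)
D = W + t·(G−W) with t = -1/3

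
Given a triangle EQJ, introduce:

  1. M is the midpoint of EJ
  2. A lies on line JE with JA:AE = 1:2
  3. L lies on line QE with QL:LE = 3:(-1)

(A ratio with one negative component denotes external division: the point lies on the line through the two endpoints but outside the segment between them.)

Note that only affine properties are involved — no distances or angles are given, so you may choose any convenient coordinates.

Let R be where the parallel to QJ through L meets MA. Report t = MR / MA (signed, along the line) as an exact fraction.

t = -6

Choose coordinates E = (0, 0), Q = (1, 0), J = (0, 1).
1. M is the midpoint of EJ ⇒ M = (0, 1/2)
2. A lies on line JE with JA:AE = 1:2 ⇒ A = (0, 2/3)
3. L lies on line QE with QL:LE = 3:(-1) ⇒ L = (-1/2, 0)
through L parallel to QJ: direction (-1, 1); meets MA at R = (0, -1/2)
R = M + t·(A−M) with t = -6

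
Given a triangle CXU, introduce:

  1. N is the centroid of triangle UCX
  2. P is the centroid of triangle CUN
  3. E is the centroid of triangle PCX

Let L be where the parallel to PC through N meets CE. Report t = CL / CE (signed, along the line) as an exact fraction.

Work in coordinates with C = (0, 0), X = (1, 0), U = (0, 1).
1. N is the centroid of triangle UCX ⇒ N = (1/3, 1/3)
2. P is the centroid of triangle CUN ⇒ P = (1/9, 4/9)
3. E is the centroid of triangle PCX ⇒ E = (10/27, 4/27)
through N parallel to PC: direction (-1/9, -4/9); meets CE at L = (5/18, 1/9)
L = C + t·(E−C) with t = 3/4

t = 3/4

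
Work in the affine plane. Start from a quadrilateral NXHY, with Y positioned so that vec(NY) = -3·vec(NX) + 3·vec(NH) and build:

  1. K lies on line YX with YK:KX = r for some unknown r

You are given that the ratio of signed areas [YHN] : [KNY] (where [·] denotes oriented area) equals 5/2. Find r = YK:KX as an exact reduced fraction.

r = 2/3

Choose coordinates N = (0, 0), X = (1, 0), H = (0, 1), Y = (-3, 3).
1. With YK:KX = r, write λ = r/(r+1) so K = Y + λ·(X−Y); K is affine-linear in λ
Every point depending on K is an affine combination of K and λ-independent points, so each such coordinate is linear in λ; the λ² term in each signed area is a multiple of (X−Y)×(X−Y) = 0, so 2·[YHN] and 2·[KNY] are each linear in λ. Evaluating at λ=0 and λ=1:
  2·[YHN] = -3,   2·[KNY] = -3·λ
So [YHN]:[KNY] = (-3) / (-3·λ). Setting this equal to 5/2:
  -3 = 5/2·(-3·λ)  ⇒  λ = 2/5
Then r = λ/(1−λ) = (2/5)/(3/5) = 2/3. Check: with r = 2/3, K = (-7/5, 9/5) and [YHN]:[KNY] = 5/2 as required.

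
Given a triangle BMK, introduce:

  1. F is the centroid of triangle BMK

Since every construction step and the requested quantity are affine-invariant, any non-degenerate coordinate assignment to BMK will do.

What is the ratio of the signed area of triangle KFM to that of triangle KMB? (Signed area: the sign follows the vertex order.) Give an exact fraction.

[KFM]:[KMB] = -1/3

Work in coordinates with B = (0, 0), M = (1, 0), K = (0, 1).
1. F is the centroid of triangle BMK ⇒ F = (1/3, 1/3)
2·[KFM] = 1/3, 2·[KMB] = -1
[KFM]:[KMB] = 1/3:-1 = -1/3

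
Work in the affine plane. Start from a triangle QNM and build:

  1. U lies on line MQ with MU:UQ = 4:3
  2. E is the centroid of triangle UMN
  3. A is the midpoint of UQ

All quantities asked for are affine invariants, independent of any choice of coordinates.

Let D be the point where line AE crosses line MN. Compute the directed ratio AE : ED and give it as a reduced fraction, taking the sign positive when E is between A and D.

AE:ED = 25/8

Choose coordinates Q = (0, 0), N = (1, 0), M = (0, 1).
1. U lies on line MQ with MU:UQ = 4:3 ⇒ U = (0, 3/7)
2. E is the centroid of triangle UMN ⇒ E = (1/3, 10/21)
3. A is the midpoint of UQ ⇒ A = (0, 3/14)
line AE meets MN at D = (11/25, 14/25)
E = A + t·(D−A) with t = 25/33, so AE:ED = 25/33:8/33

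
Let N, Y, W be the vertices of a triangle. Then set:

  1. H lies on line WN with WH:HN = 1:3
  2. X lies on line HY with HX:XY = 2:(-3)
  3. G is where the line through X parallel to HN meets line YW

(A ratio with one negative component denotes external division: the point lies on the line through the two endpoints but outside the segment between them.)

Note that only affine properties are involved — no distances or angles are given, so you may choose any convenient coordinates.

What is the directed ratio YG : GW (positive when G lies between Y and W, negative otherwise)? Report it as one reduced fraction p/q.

YG:GW = -3/2

Work in coordinates with N = (0, 0), Y = (1, 0), W = (0, 1).
1. H lies on line WN with WH:HN = 1:3 ⇒ H = (0, 3/4)
2. X lies on line HY with HX:XY = 2:(-3) ⇒ X = (-2, 9/4)
3. G is where the line through X parallel to HN meets line YW ⇒ G = (-2, 3)
G = Y + t·(W−Y) with t = 3, so YG:GW = t:(1−t) = 3:-2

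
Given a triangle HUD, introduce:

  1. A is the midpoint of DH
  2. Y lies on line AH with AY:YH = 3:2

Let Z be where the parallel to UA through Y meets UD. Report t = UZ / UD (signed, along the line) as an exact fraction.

t = -3/5

Choose coordinates H = (0, 0), U = (1, 0), D = (0, 1).
1. A is the midpoint of DH ⇒ A = (0, 1/2)
2. Y lies on line AH with AY:YH = 3:2 ⇒ Y = (0, 1/5)
through Y parallel to UA: direction (-1, 1/2); meets UD at Z = (8/5, -3/5)
Z = U + t·(D−U) with t = -3/5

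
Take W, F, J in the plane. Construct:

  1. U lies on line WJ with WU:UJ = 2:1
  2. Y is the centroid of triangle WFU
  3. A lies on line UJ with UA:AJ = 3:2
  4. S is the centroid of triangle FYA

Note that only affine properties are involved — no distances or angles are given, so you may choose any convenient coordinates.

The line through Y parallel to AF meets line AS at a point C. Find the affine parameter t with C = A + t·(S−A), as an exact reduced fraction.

t = 3

Work in coordinates with W = (0, 0), F = (1, 0), J = (0, 1).
1. U lies on line WJ with WU:UJ = 2:1 ⇒ U = (0, 2/3)
2. Y is the centroid of triangle WFU ⇒ Y = (1/3, 2/9)
3. A lies on line UJ with UA:AJ = 3:2 ⇒ A = (0, 13/15)
4. S is the centroid of triangle FYA ⇒ S = (4/9, 49/135)
through Y parallel to AF: direction (1, -13/15); meets AS at C = (4/3, -29/45)
C = A + t·(S−A) with t = 3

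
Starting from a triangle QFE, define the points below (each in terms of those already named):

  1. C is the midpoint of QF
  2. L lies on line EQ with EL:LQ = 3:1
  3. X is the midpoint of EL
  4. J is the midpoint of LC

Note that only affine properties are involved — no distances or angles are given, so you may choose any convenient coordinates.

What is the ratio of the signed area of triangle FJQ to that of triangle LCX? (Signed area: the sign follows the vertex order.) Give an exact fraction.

Assign Q = (0, 0), F = (1, 0), E = (0, 1) — the answer is frame-independent, so this choice is without loss of generality.
1. C is the midpoint of QF ⇒ C = (1/2, 0)
2. L lies on line EQ with EL:LQ = 3:1 ⇒ L = (0, 1/4)
3. X is the midpoint of EL ⇒ X = (0, 5/8)
4. J is the midpoint of LC ⇒ J = (1/4, 1/8)
2·[FJQ] = 1/8, 2·[LCX] = 3/16
[FJQ]:[LCX] = 1/8:3/16 = 2/3

[FJQ]:[LCX] = 2/3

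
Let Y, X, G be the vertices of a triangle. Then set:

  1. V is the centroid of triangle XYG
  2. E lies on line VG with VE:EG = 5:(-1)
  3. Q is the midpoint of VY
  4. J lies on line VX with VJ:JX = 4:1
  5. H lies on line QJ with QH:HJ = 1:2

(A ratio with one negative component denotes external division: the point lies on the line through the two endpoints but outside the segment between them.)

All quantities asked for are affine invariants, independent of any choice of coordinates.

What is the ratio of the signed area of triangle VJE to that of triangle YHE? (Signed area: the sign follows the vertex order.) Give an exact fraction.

Set Y = (0, 0), X = (1, 0), G = (0, 1); any affine frame gives the same invariant.
1. V is the centroid of triangle XYG ⇒ V = (1/3, 1/3)
2. E lies on line VG with VE:EG = 5:(-1) ⇒ E = (-1/12, 7/6)
3. Q is the midpoint of VY ⇒ Q = (1/6, 1/6)
4. J lies on line VX with VJ:JX = 4:1 ⇒ J = (13/15, 1/15)
5. H lies on line QJ with QH:HJ = 1:2 ⇒ H = (2/5, 2/15)
2·[VJE] = 1/3, 2·[YHE] = 43/90
[VJE]:[YHE] = 1/3:43/90 = 30/43

[VJE]:[YHE] = 30/43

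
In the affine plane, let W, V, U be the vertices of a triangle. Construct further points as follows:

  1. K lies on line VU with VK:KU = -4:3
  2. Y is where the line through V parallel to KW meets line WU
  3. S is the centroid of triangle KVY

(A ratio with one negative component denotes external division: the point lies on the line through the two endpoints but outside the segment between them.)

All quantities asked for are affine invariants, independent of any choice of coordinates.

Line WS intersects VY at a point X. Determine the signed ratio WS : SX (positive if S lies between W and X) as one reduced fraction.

WS:SX = 2

Work in coordinates with W = (0, 0), V = (1, 0), U = (0, 1).
1. K lies on line VU with VK:KU = -4:3 ⇒ K = (-3, 4)
2. Y is where the line through V parallel to KW meets line WU ⇒ Y = (0, 4/3)
3. S is the centroid of triangle KVY ⇒ S = (-2/3, 16/9)
line WS meets VY at X = (-1, 8/3)
S = W + t·(X−W) with t = 2/3, so WS:SX = 2/3:1/3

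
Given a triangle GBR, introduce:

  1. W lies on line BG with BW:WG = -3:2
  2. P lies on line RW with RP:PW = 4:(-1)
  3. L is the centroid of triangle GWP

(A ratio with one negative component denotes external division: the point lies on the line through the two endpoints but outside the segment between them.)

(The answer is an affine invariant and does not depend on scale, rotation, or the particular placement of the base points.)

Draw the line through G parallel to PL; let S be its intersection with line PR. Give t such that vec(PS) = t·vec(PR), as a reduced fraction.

Set G = (0, 0), B = (1, 0), R = (0, 1); any affine frame gives the same invariant.
1. W lies on line BG with BW:WG = -3:2 ⇒ W = (-2, 0)
2. P lies on line RW with RP:PW = 4:(-1) ⇒ P = (-8/3, -1/3)
3. L is the centroid of triangle GWP ⇒ L = (-14/9, -1/9)
through G parallel to PL: direction (10/9, 2/9); meets PR at S = (-10/3, -2/3)
S = P + t·(R−P) with t = -1/4

t = -1/4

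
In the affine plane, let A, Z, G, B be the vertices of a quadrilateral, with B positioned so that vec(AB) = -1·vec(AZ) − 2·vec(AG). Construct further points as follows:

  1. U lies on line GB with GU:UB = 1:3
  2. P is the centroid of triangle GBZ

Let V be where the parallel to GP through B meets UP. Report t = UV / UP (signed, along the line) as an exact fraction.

Work in coordinates with A = (0, 0), Z = (1, 0), G = (0, 1), B = (-1, -2).
1. U lies on line GB with GU:UB = 1:3 ⇒ U = (-1/4, 1/4)
2. P is the centroid of triangle GBZ ⇒ P = (0, -1/3)
through B parallel to GP: direction (0, -4/3); meets UP at V = (-1, 2)
V = U + t·(P−U) with t = -3

t = -3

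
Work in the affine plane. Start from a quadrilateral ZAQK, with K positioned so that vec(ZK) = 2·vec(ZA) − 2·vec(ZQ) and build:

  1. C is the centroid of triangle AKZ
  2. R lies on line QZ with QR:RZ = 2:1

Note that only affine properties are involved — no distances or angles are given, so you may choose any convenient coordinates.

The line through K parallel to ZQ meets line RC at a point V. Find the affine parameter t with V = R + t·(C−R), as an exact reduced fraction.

t = 2

Assign Z = (0, 0), A = (1, 0), Q = (0, 1), K = (2, -2) — the answer is frame-independent, so this choice is without loss of generality.
1. C is the centroid of triangle AKZ ⇒ C = (1, -2/3)
2. R lies on line QZ with QR:RZ = 2:1 ⇒ R = (0, 1/3)
through K parallel to ZQ: direction (0, 1); meets RC at V = (2, -5/3)
V = R + t·(C−R) with t = 2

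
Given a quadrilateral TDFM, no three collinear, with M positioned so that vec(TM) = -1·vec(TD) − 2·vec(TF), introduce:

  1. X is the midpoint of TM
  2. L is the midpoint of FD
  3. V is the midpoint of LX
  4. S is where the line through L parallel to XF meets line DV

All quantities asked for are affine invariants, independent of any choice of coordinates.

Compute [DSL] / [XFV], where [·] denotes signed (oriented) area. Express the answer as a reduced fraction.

Choose coordinates T = (0, 0), D = (1, 0), F = (0, 1), M = (-1, -2).
1. X is the midpoint of TM ⇒ X = (-1/2, -1)
2. L is the midpoint of FD ⇒ L = (1/2, 1/2)
3. V is the midpoint of LX ⇒ V = (0, -1/4)
4. S is where the line through L parallel to XF meets line DV ⇒ S = (1/3, -1/6)
2·[DSL] = -5/12, 2·[XFV] = -5/8
[DSL]:[XFV] = -5/12:-5/8 = 2/3

[DSL]:[XFV] = 2/3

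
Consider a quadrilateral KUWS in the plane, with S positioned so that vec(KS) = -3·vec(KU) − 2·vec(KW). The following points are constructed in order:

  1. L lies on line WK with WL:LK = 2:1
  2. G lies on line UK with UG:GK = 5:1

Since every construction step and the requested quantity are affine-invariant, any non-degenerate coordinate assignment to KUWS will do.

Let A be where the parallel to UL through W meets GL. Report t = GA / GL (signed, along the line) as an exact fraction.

Choose coordinates K = (0, 0), U = (1, 0), W = (0, 1), S = (-3, -2).
1. L lies on line WK with WL:LK = 2:1 ⇒ L = (0, 1/3)
2. G lies on line UK with UG:GK = 5:1 ⇒ G = (1/6, 0)
through W parallel to UL: direction (-1, 1/3); meets GL at A = (-2/5, 17/15)
A = G + t·(L−G) with t = 17/5

t = 17/5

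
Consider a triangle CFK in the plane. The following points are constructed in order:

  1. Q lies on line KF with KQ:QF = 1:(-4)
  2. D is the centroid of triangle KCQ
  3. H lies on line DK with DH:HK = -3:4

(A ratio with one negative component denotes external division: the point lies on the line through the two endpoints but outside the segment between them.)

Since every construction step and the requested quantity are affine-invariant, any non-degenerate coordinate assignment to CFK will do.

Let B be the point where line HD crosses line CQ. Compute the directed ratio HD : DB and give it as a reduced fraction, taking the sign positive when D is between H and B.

HD:DB = -6

Work in coordinates with C = (0, 0), F = (1, 0), K = (0, 1).
1. Q lies on line KF with KQ:QF = 1:(-4) ⇒ Q = (-1/3, 4/3)
2. D is the centroid of triangle KCQ ⇒ D = (-1/9, 7/9)
3. H lies on line DK with DH:HK = -3:4 ⇒ H = (-4/9, 1/9)
line HD meets CQ at B = (-1/6, 2/3)
D = H + t·(B−H) with t = 6/5, so HD:DB = 6/5:-1/5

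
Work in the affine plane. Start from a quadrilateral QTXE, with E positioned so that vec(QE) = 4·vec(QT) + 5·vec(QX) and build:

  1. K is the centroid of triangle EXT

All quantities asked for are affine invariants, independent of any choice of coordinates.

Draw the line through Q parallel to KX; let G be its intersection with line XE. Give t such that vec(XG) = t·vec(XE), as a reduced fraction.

t = -5/8

Assign Q = (0, 0), T = (1, 0), X = (0, 1), E = (4, 5) — the answer is frame-independent, so this choice is without loss of generality.
1. K is the centroid of triangle EXT ⇒ K = (5/3, 2)
through Q parallel to KX: direction (-5/3, -1); meets XE at G = (-5/2, -3/2)
G = X + t·(E−X) with t = -5/8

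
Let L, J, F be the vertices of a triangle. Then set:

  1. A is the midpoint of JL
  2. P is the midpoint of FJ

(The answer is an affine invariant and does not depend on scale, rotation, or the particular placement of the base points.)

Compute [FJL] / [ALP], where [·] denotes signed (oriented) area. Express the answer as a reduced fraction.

Assign L = (0, 0), J = (1, 0), F = (0, 1) — the answer is frame-independent, so this choice is without loss of generality.
1. A is the midpoint of JL ⇒ A = (1/2, 0)
2. P is the midpoint of FJ ⇒ P = (1/2, 1/2)
2·[FJL] = -1, 2·[ALP] = -1/4
[FJL]:[ALP] = -1:-1/4 = 4

[FJL]:[ALP] = 4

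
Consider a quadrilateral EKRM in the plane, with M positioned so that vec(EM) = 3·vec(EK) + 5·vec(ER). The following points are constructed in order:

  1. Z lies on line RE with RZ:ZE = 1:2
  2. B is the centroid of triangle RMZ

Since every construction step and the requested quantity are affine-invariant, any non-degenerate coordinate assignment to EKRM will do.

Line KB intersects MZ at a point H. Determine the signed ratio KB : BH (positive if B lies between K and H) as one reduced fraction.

KB:BH = -20

Choose coordinates E = (0, 0), K = (1, 0), R = (0, 1), M = (3, 5).
1. Z lies on line RE with RZ:ZE = 1:2 ⇒ Z = (0, 2/3)
2. B is the centroid of triangle RMZ ⇒ B = (1, 20/9)
line KB meets MZ at H = (1, 19/9)
B = K + t·(H−K) with t = 20/19, so KB:BH = 20/19:-1/19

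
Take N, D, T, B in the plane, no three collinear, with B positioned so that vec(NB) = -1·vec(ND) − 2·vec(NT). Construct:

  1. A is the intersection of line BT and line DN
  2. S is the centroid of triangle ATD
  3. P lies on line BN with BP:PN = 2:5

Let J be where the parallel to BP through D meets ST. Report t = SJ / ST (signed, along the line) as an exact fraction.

Set N = (0, 0), D = (1, 0), T = (0, 1), B = (-1, -2); any affine frame gives the same invariant.
1. A is the intersection of line BT and line DN ⇒ A = (-1/3, 0)
2. S is the centroid of triangle ATD ⇒ S = (2/9, 1/3)
3. P lies on line BN with BP:PN = 2:5 ⇒ P = (-5/7, -10/7)
through D parallel to BP: direction (2/7, 4/7); meets ST at J = (3/5, -4/5)
J = S + t·(T−S) with t = -17/10

t = -17/10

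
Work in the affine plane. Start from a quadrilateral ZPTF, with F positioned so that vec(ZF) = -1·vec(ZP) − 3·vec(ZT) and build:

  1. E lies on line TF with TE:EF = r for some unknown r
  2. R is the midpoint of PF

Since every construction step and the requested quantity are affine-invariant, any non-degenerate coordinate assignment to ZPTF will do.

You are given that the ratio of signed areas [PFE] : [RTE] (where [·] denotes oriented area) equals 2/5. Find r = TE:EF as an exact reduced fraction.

Set Z = (0, 0), P = (1, 0), T = (0, 1), F = (-1, -3); any affine frame gives the same invariant.
1. With TE:EF = r, write λ = r/(r+1) so E = T + λ·(F−T); E is affine-linear in λ
2. R is the midpoint of PF ⇒ R = (0, -3/2)
Every point depending on E is an affine combination of E and λ-independent points, so each such coordinate is linear in λ; the λ² term in each signed area is a multiple of (F−T)×(F−T) = 0, so 2·[PFE] and 2·[RTE] are each linear in λ. Evaluating at λ=0 and λ=1:
  2·[PFE] = 5·λ − 5,   2·[RTE] = 5/2·λ
So [PFE]:[RTE] = (5·λ − 5) / (5/2·λ). Setting this equal to 2/5:
  5·λ − 5 = 2/5·(5/2·λ)  ⇒  λ = 5/4
Then r = λ/(1−λ) = (5/4)/(-1/4) = -5. Check: with r = -5, E = (-5/4, -4) and [PFE]:[RTE] = 2/5 as required.

r = -5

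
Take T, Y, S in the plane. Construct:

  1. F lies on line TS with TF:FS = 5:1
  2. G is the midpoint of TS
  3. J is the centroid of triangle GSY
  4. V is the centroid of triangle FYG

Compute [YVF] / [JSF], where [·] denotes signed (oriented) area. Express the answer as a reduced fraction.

Set T = (0, 0), Y = (1, 0), S = (0, 1); any affine frame gives the same invariant.
1. F lies on line TS with TF:FS = 5:1 ⇒ F = (0, 5/6)
2. G is the midpoint of TS ⇒ G = (0, 1/2)
3. J is the centroid of triangle GSY ⇒ J = (1/3, 1/2)
4. V is the centroid of triangle FYG ⇒ V = (1/3, 4/9)
2·[YVF] = -1/9, 2·[JSF] = 1/18
[YVF]:[JSF] = -1/9:1/18 = -2

[YVF]:[JSF] = -2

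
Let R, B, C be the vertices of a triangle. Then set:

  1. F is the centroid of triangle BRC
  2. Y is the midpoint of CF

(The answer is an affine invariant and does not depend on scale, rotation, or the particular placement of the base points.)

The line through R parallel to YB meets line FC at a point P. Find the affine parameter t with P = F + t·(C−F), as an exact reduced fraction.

Assign R = (0, 0), B = (1, 0), C = (0, 1) — the answer is frame-independent, so this choice is without loss of generality.
1. F is the centroid of triangle BRC ⇒ F = (1/3, 1/3)
2. Y is the midpoint of CF ⇒ Y = (1/6, 2/3)
through R parallel to YB: direction (5/6, -2/3); meets FC at P = (5/6, -2/3)
P = F + t·(C−F) with t = -3/2

t = -3/2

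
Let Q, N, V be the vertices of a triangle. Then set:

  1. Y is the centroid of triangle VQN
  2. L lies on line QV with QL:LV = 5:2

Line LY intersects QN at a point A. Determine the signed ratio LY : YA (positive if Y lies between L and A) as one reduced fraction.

LY:YA = 8/7

Choose coordinates Q = (0, 0), N = (1, 0), V = (0, 1).
1. Y is the centroid of triangle VQN ⇒ Y = (1/3, 1/3)
2. L lies on line QV with QL:LV = 5:2 ⇒ L = (0, 5/7)
line LY meets QN at A = (5/8, 0)
Y = L + t·(A−L) with t = 8/15, so LY:YA = 8/15:7/15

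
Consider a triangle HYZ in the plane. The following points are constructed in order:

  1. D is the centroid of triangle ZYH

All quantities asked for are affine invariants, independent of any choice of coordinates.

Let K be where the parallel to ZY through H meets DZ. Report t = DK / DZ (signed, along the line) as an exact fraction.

Work in coordinates with H = (0, 0), Y = (1, 0), Z = (0, 1).
1. D is the centroid of triangle ZYH ⇒ D = (1/3, 1/3)
through H parallel to ZY: direction (1, -1); meets DZ at K = (1, -1)
K = D + t·(Z−D) with t = -2

t = -2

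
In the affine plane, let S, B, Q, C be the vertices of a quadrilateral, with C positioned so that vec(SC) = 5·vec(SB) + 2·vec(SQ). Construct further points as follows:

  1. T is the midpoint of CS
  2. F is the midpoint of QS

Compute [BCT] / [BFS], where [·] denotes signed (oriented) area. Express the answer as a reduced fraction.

[BCT]:[BFS] = 2

Assign S = (0, 0), B = (1, 0), Q = (0, 1), C = (5, 2) — the answer is frame-independent, so this choice is without loss of generality.
1. T is the midpoint of CS ⇒ T = (5/2, 1)
2. F is the midpoint of QS ⇒ F = (0, 1/2)
2·[BCT] = 1, 2·[BFS] = 1/2
[BCT]:[BFS] = 1:1/2 = 2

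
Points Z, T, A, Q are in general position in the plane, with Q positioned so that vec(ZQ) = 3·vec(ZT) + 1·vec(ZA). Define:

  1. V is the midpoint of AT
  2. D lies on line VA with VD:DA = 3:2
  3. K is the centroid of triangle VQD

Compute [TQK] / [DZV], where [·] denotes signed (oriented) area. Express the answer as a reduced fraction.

Work in coordinates with Z = (0, 0), T = (1, 0), A = (0, 1), Q = (3, 1).
1. V is the midpoint of AT ⇒ V = (1/2, 1/2)
2. D lies on line VA with VD:DA = 3:2 ⇒ D = (1/5, 4/5)
3. K is the centroid of triangle VQD ⇒ K = (37/30, 23/30)
2·[TQK] = 13/10, 2·[DZV] = 3/10
[TQK]:[DZV] = 13/10:3/10 = 13/3

[TQK]:[DZV] = 13/3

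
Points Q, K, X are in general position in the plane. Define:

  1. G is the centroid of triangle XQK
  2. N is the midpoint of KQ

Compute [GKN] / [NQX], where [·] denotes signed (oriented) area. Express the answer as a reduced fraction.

Assign Q = (0, 0), K = (1, 0), X = (0, 1) — the answer is frame-independent, so this choice is without loss of generality.
1. G is the centroid of triangle XQK ⇒ G = (1/3, 1/3)
2. N is the midpoint of KQ ⇒ N = (1/2, 0)
2·[GKN] = -1/6, 2·[NQX] = -1/2
[GKN]:[NQX] = -1/6:-1/2 = 1/3

[GKN]:[NQX] = 1/3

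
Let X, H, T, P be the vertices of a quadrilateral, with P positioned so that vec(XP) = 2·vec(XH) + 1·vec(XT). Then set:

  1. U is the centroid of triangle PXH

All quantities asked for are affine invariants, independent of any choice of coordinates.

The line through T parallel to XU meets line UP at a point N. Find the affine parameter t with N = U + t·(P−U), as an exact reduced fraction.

t = 3

Work in coordinates with X = (0, 0), H = (1, 0), T = (0, 1), P = (2, 1).
1. U is the centroid of triangle PXH ⇒ U = (1, 1/3)
through T parallel to XU: direction (1, 1/3); meets UP at N = (4, 7/3)
N = U + t·(P−U) with t = 3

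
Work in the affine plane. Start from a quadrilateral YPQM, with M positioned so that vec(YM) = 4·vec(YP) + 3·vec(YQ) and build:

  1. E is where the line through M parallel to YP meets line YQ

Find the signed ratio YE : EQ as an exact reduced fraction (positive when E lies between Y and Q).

Set Y = (0, 0), P = (1, 0), Q = (0, 1), M = (4, 3); any affine frame gives the same invariant.
1. E is where the line through M parallel to YP meets line YQ ⇒ E = (0, 3)
E = Y + t·(Q−Y) with t = 3, so YE:EQ = t:(1−t) = 3:-2

YE:EQ = -3/2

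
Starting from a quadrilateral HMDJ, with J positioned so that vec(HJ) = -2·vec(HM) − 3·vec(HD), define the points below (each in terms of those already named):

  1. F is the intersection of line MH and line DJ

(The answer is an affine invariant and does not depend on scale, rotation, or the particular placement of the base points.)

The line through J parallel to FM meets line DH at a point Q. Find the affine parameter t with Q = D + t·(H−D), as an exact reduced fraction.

Assign H = (0, 0), M = (1, 0), D = (0, 1), J = (-2, -3) — the answer is frame-independent, so this choice is without loss of generality.
1. F is the intersection of line MH and line DJ ⇒ F = (-1/2, 0)
through J parallel to FM: direction (3/2, 0); meets DH at Q = (0, -3)
Q = D + t·(H−D) with t = 4

t = 4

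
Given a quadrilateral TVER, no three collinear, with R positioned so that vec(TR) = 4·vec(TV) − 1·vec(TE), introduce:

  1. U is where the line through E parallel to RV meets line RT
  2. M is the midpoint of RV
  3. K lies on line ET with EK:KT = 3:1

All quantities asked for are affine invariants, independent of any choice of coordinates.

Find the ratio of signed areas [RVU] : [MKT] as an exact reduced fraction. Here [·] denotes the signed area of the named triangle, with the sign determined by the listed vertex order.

Assign T = (0, 0), V = (1, 0), E = (0, 1), R = (4, -1) — the answer is frame-independent, so this choice is without loss of generality.
1. U is where the line through E parallel to RV meets line RT ⇒ U = (12, -3)
2. M is the midpoint of RV ⇒ M = (5/2, -1/2)
3. K lies on line ET with EK:KT = 3:1 ⇒ K = (0, 1/4)
2·[RVU] = -2, 2·[MKT] = 5/8
[RVU]:[MKT] = -2:5/8 = -16/5

[RVU]:[MKT] = -16/5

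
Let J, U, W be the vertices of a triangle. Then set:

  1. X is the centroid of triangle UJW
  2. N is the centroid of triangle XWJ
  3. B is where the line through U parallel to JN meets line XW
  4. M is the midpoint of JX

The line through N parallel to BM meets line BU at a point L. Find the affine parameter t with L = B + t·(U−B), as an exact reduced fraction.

t = 5/21

Assign J = (0, 0), U = (1, 0), W = (0, 1) — the answer is frame-independent, so this choice is without loss of generality.
1. X is the centroid of triangle UJW ⇒ X = (1/3, 1/3)
2. N is the centroid of triangle XWJ ⇒ N = (1/9, 4/9)
3. B is where the line through U parallel to JN meets line XW ⇒ B = (5/6, -2/3)
4. M is the midpoint of JX ⇒ M = (1/6, 1/6)
through N parallel to BM: direction (-2/3, 5/6); meets BU at L = (55/63, -32/63)
L = B + t·(U−B) with t = 5/21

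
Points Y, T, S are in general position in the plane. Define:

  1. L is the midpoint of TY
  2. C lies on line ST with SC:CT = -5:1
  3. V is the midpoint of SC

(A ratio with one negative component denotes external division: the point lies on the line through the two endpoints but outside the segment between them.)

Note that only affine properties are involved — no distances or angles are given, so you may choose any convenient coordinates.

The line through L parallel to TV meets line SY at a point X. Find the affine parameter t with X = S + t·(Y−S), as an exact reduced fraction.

t = 1/2

Work in coordinates with Y = (0, 0), T = (1, 0), S = (0, 1).
1. L is the midpoint of TY ⇒ L = (1/2, 0)
2. C lies on line ST with SC:CT = -5:1 ⇒ C = (5/4, -1/4)
3. V is the midpoint of SC ⇒ V = (5/8, 3/8)
through L parallel to TV: direction (-3/8, 3/8); meets SY at X = (0, 1/2)
X = S + t·(Y−S) with t = 1/2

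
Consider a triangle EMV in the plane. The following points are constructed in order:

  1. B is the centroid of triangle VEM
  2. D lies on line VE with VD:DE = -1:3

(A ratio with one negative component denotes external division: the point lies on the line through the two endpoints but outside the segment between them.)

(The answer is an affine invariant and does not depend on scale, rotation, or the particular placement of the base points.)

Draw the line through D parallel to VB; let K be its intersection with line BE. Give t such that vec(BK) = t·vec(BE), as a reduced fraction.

t = -1/2

Work in coordinates with E = (0, 0), M = (1, 0), V = (0, 1).
1. B is the centroid of triangle VEM ⇒ B = (1/3, 1/3)
2. D lies on line VE with VD:DE = -1:3 ⇒ D = (0, 3/2)
through D parallel to VB: direction (1/3, -2/3); meets BE at K = (1/2, 1/2)
K = B + t·(E−B) with t = -1/2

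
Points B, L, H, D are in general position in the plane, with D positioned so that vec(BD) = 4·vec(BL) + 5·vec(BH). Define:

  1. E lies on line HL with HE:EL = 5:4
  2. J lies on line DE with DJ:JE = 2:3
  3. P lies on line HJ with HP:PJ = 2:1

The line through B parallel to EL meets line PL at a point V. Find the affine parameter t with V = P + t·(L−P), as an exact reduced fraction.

Set B = (0, 0), L = (1, 0), H = (0, 1), D = (4, 5); any affine frame gives the same invariant.
1. E lies on line HL with HE:EL = 5:4 ⇒ E = (5/9, 4/9)
2. J lies on line DE with DJ:JE = 2:3 ⇒ J = (118/45, 143/45)
3. P lies on line HJ with HP:PJ = 2:1 ⇒ P = (236/135, 331/135)
through B parallel to EL: direction (4/9, -4/9); meets PL at V = (331/432, -331/432)
V = P + t·(L−P) with t = 21/16

t = 21/16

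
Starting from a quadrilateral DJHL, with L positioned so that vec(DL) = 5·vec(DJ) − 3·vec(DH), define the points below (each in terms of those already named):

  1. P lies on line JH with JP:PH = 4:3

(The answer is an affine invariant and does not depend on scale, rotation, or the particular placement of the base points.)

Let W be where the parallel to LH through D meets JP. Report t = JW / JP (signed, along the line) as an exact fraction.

t = -7

Work in coordinates with D = (0, 0), J = (1, 0), H = (0, 1), L = (5, -3).
1. P lies on line JH with JP:PH = 4:3 ⇒ P = (3/7, 4/7)
through D parallel to LH: direction (-5, 4); meets JP at W = (5, -4)
W = J + t·(P−J) with t = -7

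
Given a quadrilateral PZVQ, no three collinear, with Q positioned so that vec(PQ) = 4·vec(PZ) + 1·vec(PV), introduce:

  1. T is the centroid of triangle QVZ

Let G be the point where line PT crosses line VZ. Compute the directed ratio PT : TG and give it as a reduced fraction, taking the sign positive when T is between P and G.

PT:TG = -7/4

Set P = (0, 0), Z = (1, 0), V = (0, 1), Q = (4, 1); any affine frame gives the same invariant.
1. T is the centroid of triangle QVZ ⇒ T = (5/3, 2/3)
line PT meets VZ at G = (5/7, 2/7)
T = P + t·(G−P) with t = 7/3, so PT:TG = 7/3:-4/3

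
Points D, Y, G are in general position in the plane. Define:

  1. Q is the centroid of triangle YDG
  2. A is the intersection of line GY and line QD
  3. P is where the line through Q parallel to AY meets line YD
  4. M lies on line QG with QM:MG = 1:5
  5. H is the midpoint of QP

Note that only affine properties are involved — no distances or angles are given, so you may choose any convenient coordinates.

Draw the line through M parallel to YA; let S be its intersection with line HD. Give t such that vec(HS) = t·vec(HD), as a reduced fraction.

Work in coordinates with D = (0, 0), Y = (1, 0), G = (0, 1).
1. Q is the centroid of triangle YDG ⇒ Q = (1/3, 1/3)
2. A is the intersection of line GY and line QD ⇒ A = (1/2, 1/2)
3. P is where the line through Q parallel to AY meets line YD ⇒ P = (2/3, 0)
4. M lies on line QG with QM:MG = 1:5 ⇒ M = (5/18, 4/9)
5. H is the midpoint of QP ⇒ H = (1/2, 1/6)
through M parallel to YA: direction (-1/2, 1/2); meets HD at S = (13/24, 13/72)
S = H + t·(D−H) with t = -1/12

t = -1/12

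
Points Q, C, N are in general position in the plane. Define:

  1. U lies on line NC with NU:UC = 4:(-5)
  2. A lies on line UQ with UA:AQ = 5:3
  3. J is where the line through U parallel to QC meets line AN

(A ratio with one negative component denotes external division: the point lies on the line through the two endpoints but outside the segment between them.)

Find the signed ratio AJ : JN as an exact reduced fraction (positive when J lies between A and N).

Choose coordinates Q = (0, 0), C = (1, 0), N = (0, 1).
1. U lies on line NC with NU:UC = 4:(-5) ⇒ U = (-4, 5)
2. A lies on line UQ with UA:AQ = 5:3 ⇒ A = (-3/2, 15/8)
3. J is where the line through U parallel to QC meets line AN ⇒ J = (-48/7, 5)
J = A + t·(N−A) with t = -25/7, so AJ:JN = t:(1−t) = -25/7:32/7

AJ:JN = -25/32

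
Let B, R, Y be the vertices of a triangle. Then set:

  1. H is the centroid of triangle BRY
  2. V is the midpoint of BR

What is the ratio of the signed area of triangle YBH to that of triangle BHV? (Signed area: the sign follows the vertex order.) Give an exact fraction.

[YBH]:[BHV] = -2

Assign B = (0, 0), R = (1, 0), Y = (0, 1) — the answer is frame-independent, so this choice is without loss of generality.
1. H is the centroid of triangle BRY ⇒ H = (1/3, 1/3)
2. V is the midpoint of BR ⇒ V = (1/2, 0)
2·[YBH] = 1/3, 2·[BHV] = -1/6
[YBH]:[BHV] = 1/3:-1/6 = -2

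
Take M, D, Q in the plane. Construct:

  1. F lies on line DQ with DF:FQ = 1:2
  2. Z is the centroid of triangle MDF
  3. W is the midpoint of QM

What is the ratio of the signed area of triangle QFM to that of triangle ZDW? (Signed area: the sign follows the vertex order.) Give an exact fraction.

Work in coordinates with M = (0, 0), D = (1, 0), Q = (0, 1).
1. F lies on line DQ with DF:FQ = 1:2 ⇒ F = (2/3, 1/3)
2. Z is the centroid of triangle MDF ⇒ Z = (5/9, 1/9)
3. W is the midpoint of QM ⇒ W = (0, 1/2)
2·[QFM] = -2/3, 2·[ZDW] = 1/9
[QFM]:[ZDW] = -2/3:1/9 = -6

[QFM]:[ZDW] = -6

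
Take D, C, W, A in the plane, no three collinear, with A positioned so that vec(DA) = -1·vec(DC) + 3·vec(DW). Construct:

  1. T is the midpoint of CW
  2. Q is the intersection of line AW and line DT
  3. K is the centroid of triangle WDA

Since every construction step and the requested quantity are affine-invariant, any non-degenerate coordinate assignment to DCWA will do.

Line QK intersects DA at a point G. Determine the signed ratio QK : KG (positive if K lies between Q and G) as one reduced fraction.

Work in coordinates with D = (0, 0), C = (1, 0), W = (0, 1), A = (-1, 3).
1. T is the midpoint of CW ⇒ T = (1/2, 1/2)
2. Q is the intersection of line AW and line DT ⇒ Q = (1/3, 1/3)
3. K is the centroid of triangle WDA ⇒ K = (-1/3, 4/3)
line QK meets DA at G = (-5/9, 5/3)
K = Q + t·(G−Q) with t = 3/4, so QK:KG = 3/4:1/4

QK:KG = 3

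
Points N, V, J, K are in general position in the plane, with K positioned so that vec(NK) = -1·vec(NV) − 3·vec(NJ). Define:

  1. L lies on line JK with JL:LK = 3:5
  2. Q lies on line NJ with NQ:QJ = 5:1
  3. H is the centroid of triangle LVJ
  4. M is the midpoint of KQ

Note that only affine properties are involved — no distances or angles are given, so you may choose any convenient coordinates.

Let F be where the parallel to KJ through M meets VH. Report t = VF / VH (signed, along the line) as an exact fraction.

t = 59/40

Work in coordinates with N = (0, 0), V = (1, 0), J = (0, 1), K = (-1, -3).
1. L lies on line JK with JL:LK = 3:5 ⇒ L = (-3/8, -1/2)
2. Q lies on line NJ with NQ:QJ = 5:1 ⇒ Q = (0, 5/6)
3. H is the centroid of triangle LVJ ⇒ H = (5/24, 1/6)
4. M is the midpoint of KQ ⇒ M = (-1/2, -13/12)
through M parallel to KJ: direction (1, 4); meets VH at F = (-161/960, 59/240)
F = V + t·(H−V) with t = 59/40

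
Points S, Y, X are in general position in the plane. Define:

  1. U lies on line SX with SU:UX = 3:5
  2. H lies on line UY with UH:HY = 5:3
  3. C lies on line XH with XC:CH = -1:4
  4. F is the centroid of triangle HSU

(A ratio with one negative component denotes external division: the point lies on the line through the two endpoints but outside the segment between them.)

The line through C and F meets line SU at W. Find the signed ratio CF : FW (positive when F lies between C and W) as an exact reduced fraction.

CF:FW = -2

Assign S = (0, 0), Y = (1, 0), X = (0, 1) — the answer is frame-independent, so this choice is without loss of generality.
1. U lies on line SX with SU:UX = 3:5 ⇒ U = (0, 3/8)
2. H lies on line UY with UH:HY = 5:3 ⇒ H = (5/8, 9/64)
3. C lies on line XH with XC:CH = -1:4 ⇒ C = (-5/24, 247/192)
4. F is the centroid of triangle HSU ⇒ F = (5/24, 11/64)
line CF meets SU at W = (0, 35/48)
F = C + t·(W−C) with t = 2, so CF:FW = 2:-1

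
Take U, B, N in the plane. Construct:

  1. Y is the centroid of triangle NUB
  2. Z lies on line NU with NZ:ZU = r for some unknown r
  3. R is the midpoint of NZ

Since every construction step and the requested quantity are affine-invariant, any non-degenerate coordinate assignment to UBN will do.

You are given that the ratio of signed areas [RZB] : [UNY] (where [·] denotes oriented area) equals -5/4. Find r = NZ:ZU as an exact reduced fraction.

Choose coordinates U = (0, 0), B = (1, 0), N = (0, 1).
1. Y is the centroid of triangle NUB ⇒ Y = (1/3, 1/3)
2. With NZ:ZU = r, write λ = r/(r+1) so Z = N + λ·(U−N); Z is affine-linear in λ
3. R is the midpoint of NZ ⇒ R is an affine combination of earlier points and hence also affine-linear in λ
Every point depending on Z is an affine combination of Z and λ-independent points, so each such coordinate is linear in λ; the λ² term in each signed area is a multiple of (U−N)×(U−N) = 0, so 2·[RZB] and 2·[UNY] are each linear in λ. Evaluating at λ=0 and λ=1:
  2·[RZB] = 1/2·λ,   2·[UNY] = -1/3
So [RZB]:[UNY] = (1/2·λ) / (-1/3). Setting this equal to -5/4:
  1/2·λ = -5/4·(-1/3)  ⇒  λ = 5/6
Then r = λ/(1−λ) = (5/6)/(1/6) = 5. Check: with r = 5, Z = (0, 1/6) and [RZB]:[UNY] = -5/4 as required.

r = 5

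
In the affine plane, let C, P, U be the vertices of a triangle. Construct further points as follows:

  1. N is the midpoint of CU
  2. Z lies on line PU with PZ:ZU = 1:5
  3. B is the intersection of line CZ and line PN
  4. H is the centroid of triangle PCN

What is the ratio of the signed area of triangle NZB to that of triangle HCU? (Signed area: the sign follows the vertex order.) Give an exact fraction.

Work in coordinates with C = (0, 0), P = (1, 0), U = (0, 1).
1. N is the midpoint of CU ⇒ N = (0, 1/2)
2. Z lies on line PU with PZ:ZU = 1:5 ⇒ Z = (5/6, 1/6)
3. B is the intersection of line CZ and line PN ⇒ B = (5/7, 1/7)
4. H is the centroid of triangle PCN ⇒ H = (1/3, 1/6)
2·[NZB] = -5/84, 2·[HCU] = -1/3
[NZB]:[HCU] = -5/84:-1/3 = 5/28

[NZB]:[HCU] = 5/28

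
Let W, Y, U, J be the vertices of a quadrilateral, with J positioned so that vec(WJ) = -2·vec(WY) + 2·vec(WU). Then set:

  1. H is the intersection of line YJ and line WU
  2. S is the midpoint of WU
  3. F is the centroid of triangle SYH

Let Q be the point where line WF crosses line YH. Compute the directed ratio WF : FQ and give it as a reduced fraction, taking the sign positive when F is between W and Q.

WF:FQ = 11

Work in coordinates with W = (0, 0), Y = (1, 0), U = (0, 1), J = (-2, 2).
1. H is the intersection of line YJ and line WU ⇒ H = (0, 2/3)
2. S is the midpoint of WU ⇒ S = (0, 1/2)
3. F is the centroid of triangle SYH ⇒ F = (1/3, 7/18)
line WF meets YH at Q = (4/11, 14/33)
F = W + t·(Q−W) with t = 11/12, so WF:FQ = 11/12:1/12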